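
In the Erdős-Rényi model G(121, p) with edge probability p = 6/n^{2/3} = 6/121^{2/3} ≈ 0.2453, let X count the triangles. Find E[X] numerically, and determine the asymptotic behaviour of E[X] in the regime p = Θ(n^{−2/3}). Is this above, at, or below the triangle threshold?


Number of potential triangles: C(121, 3) = 287980.
Each occurs with probability p³ ≈ (0.2453)³ ≈ 1.475309e-02.
By linearity: E[X] = C(121, 3)·p³ ≈ 287980 · 1.475309e-02 ≈ 4248.5950.
Since α = 2/3 < 1, p = c/n^{2/3} ≫ 1/n is above the triangle threshold p ~ 1/n. Asymptotically E[X] ~ (c³/6)·n^{3(1−α)} = (6³/6)·n^{1} → ∞; triangles are abundant w.h.p.

E[X] ≈ 4248.5950; in regime p = Θ(1/n^{2/3}) E[X] diverges (above the triangle threshold p ~ 1/n).


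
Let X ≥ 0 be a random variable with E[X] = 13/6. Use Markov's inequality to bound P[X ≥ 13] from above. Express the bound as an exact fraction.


μ = E[X] = 13/6, a = 13.
Markov: P[X ≥ 13] ≤ μ/a = (13/6)/13 = 1/6.
Numerically: ≈ 0.16667.
(Since a = 13 > μ = 2.16667, the bound 1/6 is < 1 and informative.)

P[X ≥ 13] ≤ 1/6 ≈ 0.16667.


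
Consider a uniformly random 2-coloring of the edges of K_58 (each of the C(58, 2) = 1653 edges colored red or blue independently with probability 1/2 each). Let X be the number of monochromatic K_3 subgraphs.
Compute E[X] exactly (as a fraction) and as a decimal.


Let X = Σ_S X_S over the C(58, 3) = 30856 subsets S of size 3, where X_S = 1 if the K_3 on S is monochromatic.
For a fixed S, the K_3 on S has C(3, 2) = 3 edges. P[all 3 edges red] = (1/2)^3, and likewise for blue, so P[monochromatic] = 2·(1/2)^3 = 2^{1 − 3} = 1/4.
By linearity of expectation: E[X] = C(58, 3) · 2^{1 − 3} = 30856 · 1/4 = 7714.
Numerically: E[X] ≈ 7714.00000.

E[X] = C(58,3)·2^(1−C(3,2)) = 7714 ≈ 7714.00000.


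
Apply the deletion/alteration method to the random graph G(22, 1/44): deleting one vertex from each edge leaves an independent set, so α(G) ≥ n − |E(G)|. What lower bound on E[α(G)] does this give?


E[|E(G)|] = C(22, 2)·p = 231 · (1/44) = 21/4.
E[α(G)] ≥ n − E[|E(G)|] = 22 − 21/4 = 67/4.
Numerically: ≈ 16.7500.
(This is only a lower bound; the true E[α(G)] may be larger.)

E[α(G)] ≥ 67/4 ≈ 16.7500.


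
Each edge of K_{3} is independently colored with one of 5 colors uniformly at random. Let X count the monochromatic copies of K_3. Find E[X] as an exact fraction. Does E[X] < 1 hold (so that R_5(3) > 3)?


E[X] = C(3, 3) · 5^{1 − 3} = 1 · 5^{−2} = 1/25.
As a reduced fraction: E[X] = 1/25 ≈ 0.040.
Is E[X] < 1? YES.
Since E[X] < 1, there exists a 5-coloring of K_{3} with no monochromatic K_3; hence R_5(3) > 3.

E[X] = 1/25 ≈ 0.040; E[X] < 1, so R_5(3) > 3.


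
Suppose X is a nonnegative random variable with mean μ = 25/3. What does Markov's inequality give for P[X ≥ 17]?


μ = E[X] = 25/3, a = 17.
Markov: P[X ≥ 17] ≤ μ/a = (25/3)/17 = 25/51.
Numerically: ≈ 0.4902.
(Since a = 17 > μ = 8.3333, the bound 25/51 is < 1 and informative.)

P[X ≥ 17] ≤ 25/51 ≈ 0.4902.


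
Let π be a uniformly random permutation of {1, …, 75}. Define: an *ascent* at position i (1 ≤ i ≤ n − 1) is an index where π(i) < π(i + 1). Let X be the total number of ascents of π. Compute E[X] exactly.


Write X = Σ X_I over i = 1, …, 74, with X_I the indicator of one ascent.
There are 74 indicators.
For each fixed i, the pair (π(i), π(i+1)) is a uniformly random ordered pair of distinct values from {1, …, 75}; by symmetry P[π(i) < π(i+1)] = 1/2.
By linearity: E[X] = 74 · (1/2) = (75 − 1) · (1/2) = 37 ≈ 37.000.

E[X] = 37 = 37.000.


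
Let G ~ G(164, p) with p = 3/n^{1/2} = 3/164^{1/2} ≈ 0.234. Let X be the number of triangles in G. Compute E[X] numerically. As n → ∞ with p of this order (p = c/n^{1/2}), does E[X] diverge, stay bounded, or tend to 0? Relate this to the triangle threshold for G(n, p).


Number of potential triangles: C(164, 3) = 721764.
Each occurs with probability p³ ≈ (0.234)³ ≈ 1.28558e-02.
By linearity: E[X] = C(164, 3)·p³ ≈ 721764 · 1.28558e-02 ≈ 9278.830.
Since α = 1/2 < 1, p = c/n^{1/2} ≫ 1/n is above the triangle threshold p ~ 1/n. Asymptotically E[X] ~ (c³/6)·n^{3(1−α)} = (3³/6)·n^{1.5} → ∞; triangles are abundant w.h.p.

E[X] ≈ 9278.830; in regime p = Θ(1/n^{1/2}) E[X] diverges (above the triangle threshold p ~ 1/n).


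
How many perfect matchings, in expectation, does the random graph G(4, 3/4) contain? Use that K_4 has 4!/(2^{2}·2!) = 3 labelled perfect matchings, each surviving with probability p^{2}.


K_4 has 4!/(2^{2}·2!) = 3 labelled perfect matchings.
For each such perfect matching H, let X_H = 1 if all 2 edges of H are present in G. Then P[X_H = 1] = p^{2} = (3/4)^{2} = 9/16.
By linearity: E[X] = Σ_H E[X_H] = 3 · p^{2} = 3 · 9/16 = 27/16.
Numerically: E[X] ≈ 1.6875.

E[X] = 3 · (3/4)^{2} = 27/16 ≈ 1.6875.


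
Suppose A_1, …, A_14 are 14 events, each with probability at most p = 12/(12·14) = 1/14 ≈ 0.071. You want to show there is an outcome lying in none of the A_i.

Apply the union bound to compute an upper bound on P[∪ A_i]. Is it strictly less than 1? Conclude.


Union bound: P[∪_{i=1}^{14} A_i] ≤ Σ_i P[A_i] ≤ 14·p = 14·(1/14) = 1.
Numerically: 1 ≈ 1.000.
Is 1 < 1? NO.
Since the bound 1 is ≥ 1, the union bound is uninformative here; it does NOT by itself certify existence.

14·p = 1 ≈ 1.000; existence NOT certified by the union bound.


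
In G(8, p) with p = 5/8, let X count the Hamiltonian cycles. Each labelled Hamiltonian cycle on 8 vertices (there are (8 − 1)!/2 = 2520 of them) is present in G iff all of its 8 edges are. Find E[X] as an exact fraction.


K_8 has (8 − 1)!/2 = 2520 labelled Hamiltonian cycles.
For each such Hamiltonian cycle H, let X_H = 1 if all 8 edges of H are present in G. Then P[X_H = 1] = p^{8} = (5/8)^{8} = 390625/16777216.
By linearity: E[X] = Σ_H E[X_H] = 2520 · p^{8} = 2520 · 390625/16777216 = 123046875/2097152.
Numerically: E[X] ≈ 58.6733.

E[X] = 2520 · (5/8)^{8} = 123046875/2097152 ≈ 58.6733.


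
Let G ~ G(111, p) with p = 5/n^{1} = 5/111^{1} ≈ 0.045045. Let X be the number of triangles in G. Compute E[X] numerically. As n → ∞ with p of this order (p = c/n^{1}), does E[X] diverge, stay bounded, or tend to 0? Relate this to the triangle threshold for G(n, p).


Number of potential triangles: C(111, 3) = 221815.
Each occurs with probability p³ ≈ (0.045045)³ ≈ 9.1398923e-05.
By linearity: E[X] = C(111, 3)·p³ ≈ 221815 · 9.1398923e-05 ≈ 20.27365.
Here α = 1, so p = 5/n is exactly at the triangle threshold p ~ 1/n. Asymptotically E[X] → c³/6 = 5³/6 = 125/6 ≈ 20.83333, a bounded constant. In this regime the triangle count is asymptotically Poisson(c³/6).

E[X] ≈ 20.27365; in regime p = Θ(1/n^{1}) E[X] stays bounded (at the triangle threshold p ~ 1/n).


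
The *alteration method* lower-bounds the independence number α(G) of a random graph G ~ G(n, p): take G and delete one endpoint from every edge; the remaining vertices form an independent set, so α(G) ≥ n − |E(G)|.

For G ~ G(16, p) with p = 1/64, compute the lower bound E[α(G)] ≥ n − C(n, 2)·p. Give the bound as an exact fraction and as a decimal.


E[|E(G)|] = C(16, 2)·p = 120 · (1/64) = 15/8.
E[α(G)] ≥ n − E[|E(G)|] = 16 − 15/8 = 113/8.
Numerically: ≈ 14.125.
(This is only a lower bound; the true E[α(G)] may be larger.)

E[α(G)] ≥ 113/8 ≈ 14.125.


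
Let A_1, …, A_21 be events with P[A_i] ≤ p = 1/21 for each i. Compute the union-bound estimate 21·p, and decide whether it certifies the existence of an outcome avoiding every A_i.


Union bound: P[∪_{i=1}^{21} A_i] ≤ Σ_i P[A_i] ≤ 21·p = 21·(1/21) = 1.
Numerically: 1 ≈ 1.000.
Is 1 < 1? NO.
Since the bound 1 is ≥ 1, the union bound is uninformative here; it does NOT by itself certify existence.

21·p = 1 ≈ 1.000; existence NOT certified by the union bound.


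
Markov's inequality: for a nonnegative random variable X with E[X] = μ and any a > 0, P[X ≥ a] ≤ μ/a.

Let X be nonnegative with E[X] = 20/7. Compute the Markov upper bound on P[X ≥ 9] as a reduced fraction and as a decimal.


μ = E[X] = 20/7, a = 9.
Markov: P[X ≥ 9] ≤ μ/a = (20/7)/9 = 20/63.
Numerically: ≈ 0.31746.
(Since a = 9 > μ = 2.85714, the bound 20/63 is < 1 and informative.)

P[X ≥ 9] ≤ 20/63 ≈ 0.31746.


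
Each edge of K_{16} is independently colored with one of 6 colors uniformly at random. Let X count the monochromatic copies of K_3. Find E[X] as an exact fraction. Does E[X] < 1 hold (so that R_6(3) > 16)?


E[X] = C(16, 3) · 6^{1 − 3} = 560 · 6^{−2} = 560/36.
As a reduced fraction: E[X] = 140/9 ≈ 15.5555556.
Is E[X] < 1? NO.
Since E[X] ≥ 1, the first-moment bound is inconclusive at n = 16; it does NOT by itself certify R_6(3) > 16.

E[X] = 140/9 ≈ 15.5555556; E[X] ≥ 1; first-moment method inconclusive here.


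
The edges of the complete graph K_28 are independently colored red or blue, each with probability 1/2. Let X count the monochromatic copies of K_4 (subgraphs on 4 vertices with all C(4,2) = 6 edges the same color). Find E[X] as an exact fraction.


Let X = Σ_S X_S over the C(28, 4) = 20475 subsets S of size 4, where X_S = 1 if the K_4 on S is monochromatic.
For a fixed S, the K_4 on S has C(4, 2) = 6 edges. P[all 6 edges red] = (1/2)^6, and likewise for blue, so P[monochromatic] = 2·(1/2)^6 = 2^{1 − 6} = 1/32.
By linearity of expectation: E[X] = C(28, 4) · 2^{1 − 6} = 20475 · 1/32 = 20475/32.
Numerically: E[X] ≈ 639.843750.

E[X] = C(28,4)·2^(1−C(4,2)) = 20475/32 ≈ 639.843750.


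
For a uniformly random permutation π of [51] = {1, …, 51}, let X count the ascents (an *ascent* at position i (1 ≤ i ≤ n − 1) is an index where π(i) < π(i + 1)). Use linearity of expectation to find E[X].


Write X = Σ X_I over i = 1, …, 50, with X_I the indicator of one ascent.
There are 50 indicators.
For each fixed i, the pair (π(i), π(i+1)) is a uniformly random ordered pair of distinct values from {1, …, 51}; by symmetry P[π(i) < π(i+1)] = 1/2.
By linearity: E[X] = 50 · (1/2) = (51 − 1) · (1/2) = 25 ≈ 25.000.

E[X] = 25 = 25.000.


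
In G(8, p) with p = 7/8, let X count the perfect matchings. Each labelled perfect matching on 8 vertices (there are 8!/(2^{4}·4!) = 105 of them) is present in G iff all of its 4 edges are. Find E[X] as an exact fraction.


K_8 has 8!/(2^{4}·4!) = 105 labelled perfect matchings.
For each such perfect matching H, let X_H = 1 if all 4 edges of H are present in G. Then P[X_H = 1] = p^{4} = (7/8)^{4} = 2401/4096.
By linearity: E[X] = Σ_H E[X_H] = 105 · p^{4} = 105 · 2401/4096 = 252105/4096.
Numerically: E[X] ≈ 61.55.

E[X] = 105 · (7/8)^{4} = 252105/4096 ≈ 61.55.


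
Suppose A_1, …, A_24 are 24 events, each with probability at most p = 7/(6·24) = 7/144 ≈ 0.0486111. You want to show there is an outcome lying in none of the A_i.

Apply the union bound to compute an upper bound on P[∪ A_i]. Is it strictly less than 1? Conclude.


Union bound: P[∪_{i=1}^{24} A_i] ≤ Σ_i P[A_i] ≤ 24·p = 24·(7/144) = 7/6.
Numerically: 7/6 ≈ 1.1666667.
Is 7/6 < 1? NO.
Since the bound 7/6 is ≥ 1, the union bound is uninformative here; it does NOT by itself certify existence.

24·p = 7/6 ≈ 1.1666667; existence NOT certified by the union bound.


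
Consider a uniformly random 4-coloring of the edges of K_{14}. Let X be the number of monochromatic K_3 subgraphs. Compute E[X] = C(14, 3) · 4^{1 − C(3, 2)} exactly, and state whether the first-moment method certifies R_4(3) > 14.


E[X] = C(14, 3) · 4^{1 − 3} = 364 · 4^{−2} = 364/16.
As a reduced fraction: E[X] = 91/4 ≈ 22.750.
Is E[X] < 1? NO.
Since E[X] ≥ 1, the first-moment bound is inconclusive at n = 14; it does NOT by itself certify R_4(3) > 14.

E[X] = 91/4 ≈ 22.750; E[X] ≥ 1; first-moment method inconclusive here.


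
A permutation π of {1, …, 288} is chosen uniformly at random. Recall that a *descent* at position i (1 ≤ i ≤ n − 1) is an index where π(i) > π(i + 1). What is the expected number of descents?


Write X = Σ X_I over i = 1, …, 287, with X_I the indicator of one descent.
There are 287 indicators.
For each fixed i, the pair (π(i), π(i+1)) is a uniformly random ordered pair of distinct values from {1, …, 288}; by symmetry P[π(i) > π(i+1)] = 1/2.
By linearity: E[X] = 287 · (1/2) = (288 − 1) · (1/2) = 287/2 ≈ 143.50000.

E[X] = 287/2 = 143.50000.


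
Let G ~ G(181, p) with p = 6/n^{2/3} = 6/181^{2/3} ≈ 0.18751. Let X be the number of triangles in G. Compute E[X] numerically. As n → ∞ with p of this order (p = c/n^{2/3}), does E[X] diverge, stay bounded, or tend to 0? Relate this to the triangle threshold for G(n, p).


Number of potential triangles: C(181, 3) = 971970.
Each occurs with probability p³ ≈ (0.18751)³ ≈ 6.5932053e-03.
By linearity: E[X] = C(181, 3)·p³ ≈ 971970 · 6.5932053e-03 ≈ 6408.39779.
Since α = 2/3 < 1, p = c/n^{2/3} ≫ 1/n is above the triangle threshold p ~ 1/n. Asymptotically E[X] ~ (c³/6)·n^{3(1−α)} = (6³/6)·n^{1} → ∞; triangles are abundant w.h.p.

E[X] ≈ 6408.39779; in regime p = Θ(1/n^{2/3}) E[X] diverges (above the triangle threshold p ~ 1/n).


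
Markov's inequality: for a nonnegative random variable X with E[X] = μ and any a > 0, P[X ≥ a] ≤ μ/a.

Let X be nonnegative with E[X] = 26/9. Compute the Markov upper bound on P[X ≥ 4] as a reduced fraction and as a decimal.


μ = E[X] = 26/9, a = 4.
Markov: P[X ≥ 4] ≤ μ/a = (26/9)/4 = 13/18.
Numerically: ≈ 0.7222.
(Since a = 4 > μ = 2.8889, the bound 13/18 is < 1 and informative.)

P[X ≥ 4] ≤ 13/18 ≈ 0.7222.


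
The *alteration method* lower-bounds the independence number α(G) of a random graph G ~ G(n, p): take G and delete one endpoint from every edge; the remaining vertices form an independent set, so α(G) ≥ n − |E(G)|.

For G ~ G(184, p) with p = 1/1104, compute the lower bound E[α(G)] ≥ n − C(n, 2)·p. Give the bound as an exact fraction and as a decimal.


E[|E(G)|] = C(184, 2)·p = 16836 · (1/1104) = 61/4.
E[α(G)] ≥ n − E[|E(G)|] = 184 − 61/4 = 675/4.
Numerically: ≈ 168.750000.
(This is only a lower bound; the true E[α(G)] may be larger.)

E[α(G)] ≥ 675/4 ≈ 168.750000.


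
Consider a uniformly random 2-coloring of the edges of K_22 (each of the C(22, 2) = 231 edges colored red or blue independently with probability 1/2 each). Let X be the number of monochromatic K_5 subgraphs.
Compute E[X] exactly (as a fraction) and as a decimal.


Let X = Σ_S X_S over the C(22, 5) = 26334 subsets S of size 5, where X_S = 1 if the K_5 on S is monochromatic.
For a fixed S, the K_5 on S has C(5, 2) = 10 edges. P[all 10 edges red] = (1/2)^10, and likewise for blue, so P[monochromatic] = 2·(1/2)^10 = 2^{1 − 10} = 1/512.
By linearity: E[X] = C(22, 5) · 2^{1 − 10} = 26334 · 1/512 = 13167/256.
Numerically: E[X] ≈ 51.43359.

E[X] = C(22,5)·2^(1−C(5,2)) = 13167/256 ≈ 51.43359.


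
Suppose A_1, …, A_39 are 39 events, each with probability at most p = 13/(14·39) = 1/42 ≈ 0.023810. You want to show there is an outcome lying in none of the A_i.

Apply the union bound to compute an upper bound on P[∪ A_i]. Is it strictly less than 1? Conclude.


Union bound: P[∪_{i=1}^{39} A_i] ≤ Σ_i P[A_i] ≤ 39·p = 39·(1/42) = 13/14.
Numerically: 13/14 ≈ 0.928571.
Is 13/14 < 1? YES.
Since P[∪ A_i] ≤ 13/14 < 1, the complement has P[∩ A_i^c] ≥ 1 − 13/14 = 1/14 > 0, so some outcome avoids every A_i.

39·p = 13/14 ≈ 0.928571; existence CERTIFIED by the union bound.


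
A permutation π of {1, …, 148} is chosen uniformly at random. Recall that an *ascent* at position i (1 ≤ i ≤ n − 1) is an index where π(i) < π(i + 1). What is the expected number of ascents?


Write X = Σ X_I over i = 1, …, 147, with X_I the indicator of one ascent.
There are 147 indicators.
For each fixed i, the pair (π(i), π(i+1)) is a uniformly random ordered pair of distinct values from {1, …, 148}; by symmetry P[π(i) < π(i+1)] = 1/2.
By linearity: E[X] = 147 · (1/2) = (148 − 1) · (1/2) = 147/2 ≈ 73.500000.

E[X] = 147/2 = 73.500000.


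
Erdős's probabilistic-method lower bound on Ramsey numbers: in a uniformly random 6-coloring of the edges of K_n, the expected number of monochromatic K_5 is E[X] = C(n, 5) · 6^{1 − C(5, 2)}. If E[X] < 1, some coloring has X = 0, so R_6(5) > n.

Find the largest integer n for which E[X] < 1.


We need C(n, 5) · 6^{1 − 10} < 1, i.e. C(n, 5) < 6^{10 − 1} = 10077696.
Check values of n near the boundary:
  n = 62: C(62, 5) = 6471002; 6471002 < 10077696? YES
  n = 63: C(63, 5) = 7028847; 7028847 < 10077696? YES
  n = 64: C(64, 5) = 7624512; 7624512 < 10077696? YES
  n = 65: C(65, 5) = 8259888; 8259888 < 10077696? YES
  n = 66: C(66, 5) = 8936928; 8936928 < 10077696? YES
  n = 67: C(67, 5) = 9657648; 9657648 < 10077696? YES
  n = 68: C(68, 5) = 10424128; 10424128 < 10077696? NO
  n = 69: C(69, 5) = 11238513; 11238513 < 10077696? NO
  n = 70: C(70, 5) = 12103014; 12103014 < 10077696? NO
The largest n with C(n, 5) < 10077696 is n = 67 (where E[X] = 67067/69984 ≈ 0.958). Hence R_6(5) > 67, i.e. R_6(5) ≥ 68.

Largest n = 67; hence R_6(5) > 67.


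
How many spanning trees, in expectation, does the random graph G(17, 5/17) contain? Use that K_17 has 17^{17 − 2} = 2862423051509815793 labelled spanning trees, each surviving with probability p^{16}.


K_17 has 17^{17 − 2} = 2862423051509815793 labelled spanning trees.
For each such spanning tree H, let X_H = 1 if all 16 edges of H are present in G. Then P[X_H = 1] = p^{16} = (5/17)^{16} = 152587890625/48661191875666868481.
By linearity: E[X] = Σ_H E[X_H] = 2862423051509815793 · p^{16} = 2862423051509815793 · 152587890625/48661191875666868481 = 152587890625/17.
Numerically: E[X] ≈ 8.97576e+09.

E[X] = 2862423051509815793 · (5/17)^{16} = 152587890625/17 ≈ 8.97576e+09.


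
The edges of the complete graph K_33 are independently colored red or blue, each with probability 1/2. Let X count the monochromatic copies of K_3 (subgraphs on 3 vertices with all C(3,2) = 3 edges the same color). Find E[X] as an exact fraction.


Let X = Σ_S X_S over the C(33, 3) = 5456 subsets S of size 3, where X_S = 1 if the K_3 on S is monochromatic.
For a fixed S, the K_3 on S has C(3, 2) = 3 edges. P[all 3 edges red] = (1/2)^3, and likewise for blue, so P[monochromatic] = 2·(1/2)^3 = 2^{1 − 3} = 1/4.
Summing: E[X] = C(33, 3) · 2^{1 − 3} = 5456 · 1/4 = 1364.
Numerically: E[X] ≈ 1364.0000.

E[X] = C(33,3)·2^(1−C(3,2)) = 1364 ≈ 1364.0000.


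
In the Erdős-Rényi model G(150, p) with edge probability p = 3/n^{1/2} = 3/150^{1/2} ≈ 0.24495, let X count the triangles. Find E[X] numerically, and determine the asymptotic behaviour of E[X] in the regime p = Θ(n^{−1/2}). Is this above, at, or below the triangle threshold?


Number of potential triangles: C(150, 3) = 551300.
Each occurs with probability p³ ≈ (0.24495)³ ≈ 1.4696938e-02.
By linearity: E[X] = C(150, 3)·p³ ≈ 551300 · 1.4696938e-02 ≈ 8102.42217.
Since α = 1/2 < 1, p = c/n^{1/2} ≫ 1/n is above the triangle threshold p ~ 1/n. Asymptotically E[X] ~ (c³/6)·n^{3(1−α)} = (3³/6)·n^{1.5} → ∞; triangles are abundant w.h.p.

E[X] ≈ 8102.42217; in regime p = Θ(1/n^{1/2}) E[X] diverges (above the triangle threshold p ~ 1/n).


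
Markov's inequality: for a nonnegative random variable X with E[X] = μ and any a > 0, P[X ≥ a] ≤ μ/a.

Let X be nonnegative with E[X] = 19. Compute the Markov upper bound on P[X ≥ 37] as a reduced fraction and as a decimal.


μ = E[X] = 19, a = 37.
Markov: P[X ≥ 37] ≤ μ/a = (19)/37 = 19/37.
Numerically: ≈ 0.514.
(Since a = 37 > μ = 19.000, the bound 19/37 is < 1 and informative.)

P[X ≥ 37] ≤ 19/37 ≈ 0.514.


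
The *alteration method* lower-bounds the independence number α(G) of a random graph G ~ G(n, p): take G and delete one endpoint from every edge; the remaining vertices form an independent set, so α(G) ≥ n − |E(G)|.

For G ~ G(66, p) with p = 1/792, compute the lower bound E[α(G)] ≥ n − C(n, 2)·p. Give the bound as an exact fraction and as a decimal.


E[|E(G)|] = C(66, 2)·p = 2145 · (1/792) = 65/24.
E[α(G)] ≥ n − E[|E(G)|] = 66 − 65/24 = 1519/24.
Numerically: ≈ 63.291667.
(This is only a lower bound; the true E[α(G)] may be larger.)

E[α(G)] ≥ 1519/24 ≈ 63.291667.


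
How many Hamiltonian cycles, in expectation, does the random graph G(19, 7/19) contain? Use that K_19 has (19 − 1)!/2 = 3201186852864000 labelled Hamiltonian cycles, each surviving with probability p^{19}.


K_19 has (19 − 1)!/2 = 3201186852864000 labelled Hamiltonian cycles.
For each such Hamiltonian cycle H, let X_H = 1 if all 19 edges of H are present in G. Then P[X_H = 1] = p^{19} = (7/19)^{19} = 11398895185373143/1978419655660313589123979.
Summing the indicators: E[X] = Σ_H E[X_H] = 3201186852864000 · p^{19} = 3201186852864000 · 11398895185373143/1978419655660313589123979 = 36489993404591253525678231552000/1978419655660313589123979.
Numerically: E[X] ≈ 1.844e+07.

E[X] = 3201186852864000 · (7/19)^{19} = 36489993404591253525678231552000/1978419655660313589123979 ≈ 1.844e+07.


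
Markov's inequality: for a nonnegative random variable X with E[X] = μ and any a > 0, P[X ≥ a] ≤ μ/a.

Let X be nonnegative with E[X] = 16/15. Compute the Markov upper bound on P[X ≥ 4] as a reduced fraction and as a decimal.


μ = E[X] = 16/15, a = 4.
Markov: P[X ≥ 4] ≤ μ/a = (16/15)/4 = 4/15.
Numerically: ≈ 0.26667.
(Since a = 4 > μ = 1.06667, the bound 4/15 is < 1 and informative.)

P[X ≥ 4] ≤ 4/15 ≈ 0.26667.


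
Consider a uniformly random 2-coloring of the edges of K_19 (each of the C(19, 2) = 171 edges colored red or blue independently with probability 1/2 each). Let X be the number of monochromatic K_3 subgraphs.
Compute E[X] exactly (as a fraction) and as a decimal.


Let X = Σ_S X_S over the C(19, 3) = 969 subsets S of size 3, where X_S = 1 if the K_3 on S is monochromatic.
For a fixed S, the K_3 on S has C(3, 2) = 3 edges. P[all 3 edges red] = (1/2)^3, and likewise for blue, so P[monochromatic] = 2·(1/2)^3 = 2^{1 − 3} = 1/4.
By linearity of expectation: E[X] = C(19, 3) · 2^{1 − 3} = 969 · 1/4 = 969/4.
Numerically: E[X] ≈ 242.2500.

E[X] = C(19,3)·2^(1−C(3,2)) = 969/4 ≈ 242.2500.


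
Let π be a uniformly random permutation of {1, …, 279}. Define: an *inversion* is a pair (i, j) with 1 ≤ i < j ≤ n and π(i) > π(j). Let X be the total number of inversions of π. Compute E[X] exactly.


Write X = Σ X_I over the C(279, 2) = 38781 pairs i < j, with X_I the indicator of one inversion.
There are 38781 indicators.
For each fixed pair i < j, the values π(i) and π(j) are two distinct elements of {1, …, 279} in uniformly random order; by symmetry P[π(i) > π(j)] = 1/2.
By linearity: E[X] = 38781 · (1/2) = C(279, 2) · (1/2) = 38781/2 = 38781/2 ≈ 19390.500.

E[X] = 38781/2 = 19390.500.


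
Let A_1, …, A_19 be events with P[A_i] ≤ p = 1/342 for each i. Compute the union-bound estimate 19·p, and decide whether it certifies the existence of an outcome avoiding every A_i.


Union bound: P[∪_{i=1}^{19} A_i] ≤ Σ_i P[A_i] ≤ 19·p = 19·(1/342) = 1/18.
Numerically: 1/18 ≈ 0.056.
Is 1/18 < 1? YES.
Since P[∪ A_i] ≤ 1/18 < 1, the complement has P[∩ A_i^c] ≥ 1 − 1/18 = 17/18 > 0, so some outcome avoids every A_i.

19·p = 1/18 ≈ 0.056; existence CERTIFIED by the union bound.


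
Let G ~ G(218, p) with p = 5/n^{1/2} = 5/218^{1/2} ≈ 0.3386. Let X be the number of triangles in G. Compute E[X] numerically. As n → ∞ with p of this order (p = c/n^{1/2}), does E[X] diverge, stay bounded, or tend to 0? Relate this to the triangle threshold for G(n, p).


Number of potential triangles: C(218, 3) = 1703016.
Each occurs with probability p³ ≈ (0.3386)³ ≈ 3.883518e-02.
By linearity: E[X] = C(218, 3)·p³ ≈ 1703016 · 3.883518e-02 ≈ 66136.9253.
Since α = 1/2 < 1, p = c/n^{1/2} ≫ 1/n is above the triangle threshold p ~ 1/n. Asymptotically E[X] ~ (c³/6)·n^{3(1−α)} = (5³/6)·n^{1.5} → ∞; triangles are abundant w.h.p.

E[X] ≈ 66136.9253; in regime p = Θ(1/n^{1/2}) E[X] diverges (above the triangle threshold p ~ 1/n).


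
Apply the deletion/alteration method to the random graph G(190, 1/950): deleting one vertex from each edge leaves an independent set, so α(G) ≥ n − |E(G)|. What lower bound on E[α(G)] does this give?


E[|E(G)|] = C(190, 2)·p = 17955 · (1/950) = 189/10.
E[α(G)] ≥ n − E[|E(G)|] = 190 − 189/10 = 1711/10.
Numerically: ≈ 171.100.
(This is only a lower bound; the true E[α(G)] may be larger.)

E[α(G)] ≥ 1711/10 ≈ 171.100.


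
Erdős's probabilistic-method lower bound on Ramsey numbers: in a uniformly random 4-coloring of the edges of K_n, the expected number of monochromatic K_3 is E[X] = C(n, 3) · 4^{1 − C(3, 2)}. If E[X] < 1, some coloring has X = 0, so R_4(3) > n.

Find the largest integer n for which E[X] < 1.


We need C(n, 3) · 4^{1 − 3} < 1, i.e. C(n, 3) < 4^{3 − 1} = 16.
Check values of n near the boundary:
  n = 3: C(3, 3) = 1; 1 < 16? YES
  n = 4: C(4, 3) = 4; 4 < 16? YES
  n = 5: C(5, 3) = 10; 10 < 16? YES
  n = 6: C(6, 3) = 20; 20 < 16? NO
  n = 7: C(7, 3) = 35; 35 < 16? NO
  n = 8: C(8, 3) = 56; 56 < 16? NO
The largest n with C(n, 3) < 16 is n = 5 (where E[X] = 5/8 ≈ 0.6250). Hence R_4(3) > 5, i.e. R_4(3) ≥ 6.

Largest n = 5; hence R_4(3) > 5.


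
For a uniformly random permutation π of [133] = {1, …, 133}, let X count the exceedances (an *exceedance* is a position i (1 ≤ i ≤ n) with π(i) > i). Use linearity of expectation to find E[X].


Write X = Σ_{i=1}^{133} X_i, where X_i = 1_{π(i) > i}.
For each fixed i, π(i) is uniform over {1, …, 133} (marginal of a uniform permutation), so P[π(i) > i] = (n − i)/n. Summing: Σ_{i=1}^{133} (n − i)/n = (0 + 1 + … + 132)/133 = 133(133 − 1)/(2·133) = (133 − 1)/2.
Hence E[X] = Σ_{i=1}^{133} (133 − i)/133 = 66 ≈ 66.000000.

E[X] = 66 = 66.000000.


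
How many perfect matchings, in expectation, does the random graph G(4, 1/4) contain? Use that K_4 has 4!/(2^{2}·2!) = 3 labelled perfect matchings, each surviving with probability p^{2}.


K_4 has 4!/(2^{2}·2!) = 3 labelled perfect matchings.
For each such perfect matching H, let X_H = 1 if all 2 edges of H are present in G. Then P[X_H = 1] = p^{2} = (1/4)^{2} = 1/16.
By linearity of expectation: E[X] = Σ_H E[X_H] = 3 · p^{2} = 3 · 1/16 = 3/16.
Numerically: E[X] ≈ 0.1875.

E[X] = 3 · (1/4)^{2} = 3/16 ≈ 0.1875.


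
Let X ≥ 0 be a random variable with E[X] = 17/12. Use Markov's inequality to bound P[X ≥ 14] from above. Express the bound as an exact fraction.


μ = E[X] = 17/12, a = 14.
Markov: P[X ≥ 14] ≤ μ/a = (17/12)/14 = 17/168.
Numerically: ≈ 0.1012.
(Since a = 14 > μ = 1.4167, the bound 17/168 is < 1 and informative.)

P[X ≥ 14] ≤ 17/168 ≈ 0.1012.


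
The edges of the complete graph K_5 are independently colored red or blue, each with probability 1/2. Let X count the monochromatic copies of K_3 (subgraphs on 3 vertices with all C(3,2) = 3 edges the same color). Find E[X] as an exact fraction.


Let X = Σ_S X_S over the C(5, 3) = 10 subsets S of size 3, where X_S = 1 if the K_3 on S is monochromatic.
For a fixed S, the K_3 on S has C(3, 2) = 3 edges. P[all 3 edges red] = (1/2)^3, and likewise for blue, so P[monochromatic] = 2·(1/2)^3 = 2^{1 − 3} = 1/4.
By linearity of expectation: E[X] = C(5, 3) · 2^{1 − 3} = 10 · 1/4 = 5/2.
Numerically: E[X] ≈ 2.500000.

E[X] = C(5,3)·2^(1−C(3,2)) = 5/2 ≈ 2.500000.


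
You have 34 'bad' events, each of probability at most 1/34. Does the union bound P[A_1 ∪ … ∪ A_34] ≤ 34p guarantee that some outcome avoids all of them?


Union bound: P[∪_{i=1}^{34} A_i] ≤ Σ_i P[A_i] ≤ 34·p = 34·(1/34) = 1.
Numerically: 1 ≈ 1.000000.
Is 1 < 1? NO.
Since the bound 1 is ≥ 1, the union bound is uninformative here; it does NOT by itself certify existence.

34·p = 1 ≈ 1.000000; existence NOT certified by the union bound.


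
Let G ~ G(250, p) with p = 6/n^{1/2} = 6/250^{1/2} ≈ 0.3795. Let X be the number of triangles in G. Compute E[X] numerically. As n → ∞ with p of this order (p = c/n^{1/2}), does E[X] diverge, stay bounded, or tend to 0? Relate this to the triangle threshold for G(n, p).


Number of potential triangles: C(250, 3) = 2573000.
Each occurs with probability p³ ≈ (0.3795)³ ≈ 5.464416e-02.
By linearity: E[X] = C(250, 3)·p³ ≈ 2573000 · 5.464416e-02 ≈ 140599.4185.
Since α = 1/2 < 1, p = c/n^{1/2} ≫ 1/n is above the triangle threshold p ~ 1/n. Asymptotically E[X] ~ (c³/6)·n^{3(1−α)} = (6³/6)·n^{1.5} → ∞; triangles are abundant w.h.p.

E[X] ≈ 140599.4185; in regime p = Θ(1/n^{1/2}) E[X] diverges (above the triangle threshold p ~ 1/n).


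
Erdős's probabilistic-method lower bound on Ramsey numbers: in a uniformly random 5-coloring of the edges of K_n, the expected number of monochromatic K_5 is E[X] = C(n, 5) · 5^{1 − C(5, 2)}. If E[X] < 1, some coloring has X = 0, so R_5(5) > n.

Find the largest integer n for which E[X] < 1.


We need C(n, 5) · 5^{1 − 10} < 1, i.e. C(n, 5) < 5^{10 − 1} = 1953125.
Check values of n near the boundary:
  n = 48: C(48, 5) = 1712304; 1712304 < 1953125? YES
  n = 49: C(49, 5) = 1906884; 1906884 < 1953125? YES
  n = 50: C(50, 5) = 2118760; 2118760 < 1953125? NO
  n = 51: C(51, 5) = 2349060; 2349060 < 1953125? NO
The largest n with C(n, 5) < 1953125 is n = 49 (where E[X] = 1906884/1953125 ≈ 0.9763). Hence R_5(5) > 49, i.e. R_5(5) ≥ 50.

Largest n = 49; hence R_5(5) > 49.


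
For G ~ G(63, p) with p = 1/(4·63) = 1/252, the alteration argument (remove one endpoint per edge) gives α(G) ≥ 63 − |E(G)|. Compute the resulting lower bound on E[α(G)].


E[|E(G)|] = C(63, 2)·p = 1953 · (1/252) = 31/4.
E[α(G)] ≥ n − E[|E(G)|] = 63 − 31/4 = 221/4.
Numerically: ≈ 55.250000.
(This is only a lower bound; the true E[α(G)] may be larger.)

E[α(G)] ≥ 221/4 ≈ 55.250000.


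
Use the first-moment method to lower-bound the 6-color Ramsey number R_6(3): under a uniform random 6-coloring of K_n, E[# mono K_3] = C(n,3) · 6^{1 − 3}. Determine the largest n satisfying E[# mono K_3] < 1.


We need C(n, 3) · 6^{1 − 3} < 1, i.e. C(n, 3) < 6^{3 − 1} = 36.
Check values of n near the boundary:
  n = 3: C(3, 3) = 1; 1 < 36? YES
  n = 4: C(4, 3) = 4; 4 < 36? YES
  n = 5: C(5, 3) = 10; 10 < 36? YES
  n = 6: C(6, 3) = 20; 20 < 36? YES
  n = 7: C(7, 3) = 35; 35 < 36? YES
  n = 8: C(8, 3) = 56; 56 < 36? NO
  n = 9: C(9, 3) = 84; 84 < 36? NO
  n = 10: C(10, 3) = 120; 120 < 36? NO
The largest n with C(n, 3) < 36 is n = 7 (where E[X] = 35/36 ≈ 0.972222). Hence R_6(3) > 7, i.e. R_6(3) ≥ 8.

Largest n = 7; hence R_6(3) > 7.


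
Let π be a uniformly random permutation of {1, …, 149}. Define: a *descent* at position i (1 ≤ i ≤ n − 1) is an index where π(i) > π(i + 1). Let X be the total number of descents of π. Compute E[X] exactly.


Write X = Σ X_I over i = 1, …, 148, with X_I the indicator of one descent.
There are 148 indicators.
For each fixed i, the pair (π(i), π(i+1)) is a uniformly random ordered pair of distinct values from {1, …, 149}; by symmetry P[π(i) > π(i+1)] = 1/2.
By linearity: E[X] = 148 · (1/2) = (149 − 1) · (1/2) = 74 ≈ 74.000.

E[X] = 74 = 74.000.


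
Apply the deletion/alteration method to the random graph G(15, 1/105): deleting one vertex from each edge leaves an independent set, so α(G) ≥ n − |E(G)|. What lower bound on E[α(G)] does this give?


E[|E(G)|] = C(15, 2)·p = 105 · (1/105) = 1.
E[α(G)] ≥ n − E[|E(G)|] = 15 − 1 = 14.
Numerically: ≈ 14.000.
(This is only a lower bound; the true E[α(G)] may be larger.)

E[α(G)] ≥ 14 ≈ 14.000.


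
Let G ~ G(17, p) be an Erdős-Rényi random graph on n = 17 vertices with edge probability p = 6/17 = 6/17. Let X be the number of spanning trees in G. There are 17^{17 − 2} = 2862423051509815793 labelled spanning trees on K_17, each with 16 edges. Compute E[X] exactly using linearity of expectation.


K_17 has 17^{17 − 2} = 2862423051509815793 labelled spanning trees.
For each such spanning tree H, let X_H = 1 if all 16 edges of H are present in G. Then P[X_H = 1] = p^{16} = (6/17)^{16} = 2821109907456/48661191875666868481.
By linearity: E[X] = Σ_H E[X_H] = 2862423051509815793 · p^{16} = 2862423051509815793 · 2821109907456/48661191875666868481 = 2821109907456/17.
Numerically: E[X] ≈ 1.659e+11.

E[X] = 2862423051509815793 · (6/17)^{16} = 2821109907456/17 ≈ 1.659e+11.


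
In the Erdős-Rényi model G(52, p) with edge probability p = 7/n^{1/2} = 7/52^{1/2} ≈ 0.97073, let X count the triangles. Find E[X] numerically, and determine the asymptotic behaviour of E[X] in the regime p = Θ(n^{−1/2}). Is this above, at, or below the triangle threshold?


Number of potential triangles: C(52, 3) = 22100.
Each occurs with probability p³ ≈ (0.97073)³ ≈ 9.1472196e-01.
By linearity: E[X] = C(52, 3)·p³ ≈ 22100 · 9.1472196e-01 ≈ 20215.35528.
Since α = 1/2 < 1, p = c/n^{1/2} ≫ 1/n is above the triangle threshold p ~ 1/n. Asymptotically E[X] ~ (c³/6)·n^{3(1−α)} = (7³/6)·n^{1.5} → ∞; triangles are abundant w.h.p.

E[X] ≈ 20215.35528; in regime p = Θ(1/n^{1/2}) E[X] diverges (above the triangle threshold p ~ 1/n).


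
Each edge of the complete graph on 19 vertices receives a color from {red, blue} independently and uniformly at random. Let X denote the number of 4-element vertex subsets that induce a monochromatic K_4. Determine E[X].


Let X = Σ_S X_S over the C(19, 4) = 3876 subsets S of size 4, where X_S = 1 if the K_4 on S is monochromatic.
For a fixed S, the K_4 on S has C(4, 2) = 6 edges. P[all 6 edges red] = (1/2)^6, and likewise for blue, so P[monochromatic] = 2·(1/2)^6 = 2^{1 − 6} = 1/32.
Summing: E[X] = C(19, 4) · 2^{1 − 6} = 3876 · 1/32 = 969/8.
Numerically: E[X] ≈ 121.125000.

E[X] = C(19,4)·2^(1−C(4,2)) = 969/8 ≈ 121.125000.


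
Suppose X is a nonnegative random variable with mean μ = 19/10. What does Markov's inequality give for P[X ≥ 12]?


μ = E[X] = 19/10, a = 12.
Markov: P[X ≥ 12] ≤ μ/a = (19/10)/12 = 19/120.
Numerically: ≈ 0.15833.
(Since a = 12 > μ = 1.90000, the bound 19/120 is < 1 and informative.)

P[X ≥ 12] ≤ 19/120 ≈ 0.15833.


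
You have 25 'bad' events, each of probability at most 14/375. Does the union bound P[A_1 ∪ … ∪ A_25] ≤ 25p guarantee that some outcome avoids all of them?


Union bound: P[∪_{i=1}^{25} A_i] ≤ Σ_i P[A_i] ≤ 25·p = 25·(14/375) = 14/15.
Numerically: 14/15 ≈ 0.9333.
Is 14/15 < 1? YES.
Since P[∪ A_i] ≤ 14/15 < 1, the complement has P[∩ A_i^c] ≥ 1 − 14/15 = 1/15 > 0, so some outcome avoids every A_i.

25·p = 14/15 ≈ 0.9333; existence CERTIFIED by the union bound.


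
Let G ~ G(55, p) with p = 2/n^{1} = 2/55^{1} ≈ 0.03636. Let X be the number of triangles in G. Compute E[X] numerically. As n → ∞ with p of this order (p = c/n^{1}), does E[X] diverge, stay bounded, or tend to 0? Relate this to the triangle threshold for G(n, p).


Number of potential triangles: C(55, 3) = 26235.
Each occurs with probability p³ ≈ (0.03636)³ ≈ 4.808415e-05.
By linearity: E[X] = C(55, 3)·p³ ≈ 26235 · 4.808415e-05 ≈ 1.2615.
Here α = 1, so p = 2/n is exactly at the triangle threshold p ~ 1/n. Asymptotically E[X] → c³/6 = 2³/6 = 4/3 ≈ 1.3333, a bounded constant. In this regime the triangle count is asymptotically Poisson(c³/6).

E[X] ≈ 1.2615; in regime p = Θ(1/n^{1}) E[X] stays bounded (at the triangle threshold p ~ 1/n).


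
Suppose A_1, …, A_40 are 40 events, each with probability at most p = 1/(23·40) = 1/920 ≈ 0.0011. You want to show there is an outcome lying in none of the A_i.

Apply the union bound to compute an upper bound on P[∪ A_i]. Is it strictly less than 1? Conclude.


Union bound: P[∪_{i=1}^{40} A_i] ≤ Σ_i P[A_i] ≤ 40·p = 40·(1/920) = 1/23.
Numerically: 1/23 ≈ 0.0435.
Is 1/23 < 1? YES.
Since P[∪ A_i] ≤ 1/23 < 1, the complement has P[∩ A_i^c] ≥ 1 − 1/23 = 22/23 > 0, so some outcome avoids every A_i.

40·p = 1/23 ≈ 0.0435; existence CERTIFIED by the union bound.


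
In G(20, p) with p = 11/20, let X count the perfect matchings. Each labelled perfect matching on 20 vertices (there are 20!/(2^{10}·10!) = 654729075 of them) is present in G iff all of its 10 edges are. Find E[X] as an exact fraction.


K_20 has 20!/(2^{10}·10!) = 654729075 labelled perfect matchings.
For each such perfect matching H, let X_H = 1 if all 10 edges of H are present in G. Then P[X_H = 1] = p^{10} = (11/20)^{10} = 25937424601/10240000000000.
By linearity: E[X] = Σ_H E[X_H] = 654729075 · p^{10} = 654729075 · 25937424601/10240000000000 = 679279440675798963/409600000000.
Numerically: E[X] ≈ 1.66e+06.

E[X] = 654729075 · (11/20)^{10} = 679279440675798963/409600000000 ≈ 1.66e+06.


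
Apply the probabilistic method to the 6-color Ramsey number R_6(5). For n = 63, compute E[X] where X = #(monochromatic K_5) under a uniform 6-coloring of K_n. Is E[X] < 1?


E[X] = C(63, 5) · 6^{1 − 10} = 7028847 · 6^{−9} = 7028847/10077696.
As a reduced fraction: E[X] = 780983/1119744 ≈ 0.69747.
Is E[X] < 1? YES.
Since E[X] < 1, there exists a 6-coloring of K_{63} with no monochromatic K_5; hence R_6(5) > 63.

E[X] = 780983/1119744 ≈ 0.69747; E[X] < 1, so R_6(5) > 63.


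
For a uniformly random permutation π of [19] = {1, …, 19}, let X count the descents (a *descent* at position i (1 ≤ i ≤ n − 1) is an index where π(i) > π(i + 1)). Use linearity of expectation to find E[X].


Write X = Σ X_I over i = 1, …, 18, with X_I the indicator of one descent.
There are 18 indicators.
For each fixed i, the pair (π(i), π(i+1)) is a uniformly random ordered pair of distinct values from {1, …, 19}; by symmetry P[π(i) > π(i+1)] = 1/2.
By linearity: E[X] = 18 · (1/2) = (19 − 1) · (1/2) = 9 ≈ 9.000.

E[X] = 9 = 9.000.


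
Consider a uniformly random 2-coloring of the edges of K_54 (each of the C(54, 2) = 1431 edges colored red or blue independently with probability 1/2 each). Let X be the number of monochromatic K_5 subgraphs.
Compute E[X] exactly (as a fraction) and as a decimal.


Let X = Σ_S X_S over the C(54, 5) = 3162510 subsets S of size 5, where X_S = 1 if the K_5 on S is monochromatic.
For a fixed S, the K_5 on S has C(5, 2) = 10 edges. P[all 10 edges red] = (1/2)^10, and likewise for blue, so P[monochromatic] = 2·(1/2)^10 = 2^{1 − 10} = 1/512.
By linearity: E[X] = C(54, 5) · 2^{1 − 10} = 3162510 · 1/512 = 1581255/256.
Numerically: E[X] ≈ 6176.777.

E[X] = C(54,5)·2^(1−C(5,2)) = 1581255/256 ≈ 6176.777.


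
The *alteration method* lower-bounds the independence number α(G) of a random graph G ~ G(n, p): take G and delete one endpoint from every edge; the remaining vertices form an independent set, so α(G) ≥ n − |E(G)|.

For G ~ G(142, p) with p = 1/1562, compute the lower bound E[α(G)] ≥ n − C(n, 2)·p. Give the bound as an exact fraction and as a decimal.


E[|E(G)|] = C(142, 2)·p = 10011 · (1/1562) = 141/22.
E[α(G)] ≥ n − E[|E(G)|] = 142 − 141/22 = 2983/22.
Numerically: ≈ 135.59091.
(This is only a lower bound; the true E[α(G)] may be larger.)

E[α(G)] ≥ 2983/22 ≈ 135.59091.


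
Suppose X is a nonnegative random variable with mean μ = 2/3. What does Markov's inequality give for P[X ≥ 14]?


μ = E[X] = 2/3, a = 14.
Markov: P[X ≥ 14] ≤ μ/a = (2/3)/14 = 1/21.
Numerically: ≈ 0.047619.
(Since a = 14 > μ = 0.666667, the bound 1/21 is < 1 and informative.)

P[X ≥ 14] ≤ 1/21 ≈ 0.047619.


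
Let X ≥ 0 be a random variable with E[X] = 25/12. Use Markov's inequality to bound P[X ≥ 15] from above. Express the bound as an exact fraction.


μ = E[X] = 25/12, a = 15.
Markov: P[X ≥ 15] ≤ μ/a = (25/12)/15 = 5/36.
Numerically: ≈ 0.1389.
(Since a = 15 > μ = 2.0833, the bound 5/36 is < 1 and informative.)

P[X ≥ 15] ≤ 5/36 ≈ 0.1389.
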